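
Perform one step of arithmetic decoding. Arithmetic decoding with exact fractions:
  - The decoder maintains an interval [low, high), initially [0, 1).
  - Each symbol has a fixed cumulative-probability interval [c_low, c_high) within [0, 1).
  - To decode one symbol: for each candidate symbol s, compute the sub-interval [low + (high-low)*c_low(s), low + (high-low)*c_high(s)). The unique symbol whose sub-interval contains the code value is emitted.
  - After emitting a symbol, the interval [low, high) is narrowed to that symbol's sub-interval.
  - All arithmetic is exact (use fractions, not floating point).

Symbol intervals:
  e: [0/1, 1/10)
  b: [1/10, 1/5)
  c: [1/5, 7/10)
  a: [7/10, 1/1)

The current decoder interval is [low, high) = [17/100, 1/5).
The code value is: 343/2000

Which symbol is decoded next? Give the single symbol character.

Answer: e

Derivation:
Interval width = high − low = 1/5 − 17/100 = 3/100
Scaled code = (code − low) / width = (343/2000 − 17/100) / 3/100 = 1/20
  e: [0/1, 1/10) ← scaled code falls here ✓
  b: [1/10, 1/5) 
  c: [1/5, 7/10) 
  a: [7/10, 1/1) 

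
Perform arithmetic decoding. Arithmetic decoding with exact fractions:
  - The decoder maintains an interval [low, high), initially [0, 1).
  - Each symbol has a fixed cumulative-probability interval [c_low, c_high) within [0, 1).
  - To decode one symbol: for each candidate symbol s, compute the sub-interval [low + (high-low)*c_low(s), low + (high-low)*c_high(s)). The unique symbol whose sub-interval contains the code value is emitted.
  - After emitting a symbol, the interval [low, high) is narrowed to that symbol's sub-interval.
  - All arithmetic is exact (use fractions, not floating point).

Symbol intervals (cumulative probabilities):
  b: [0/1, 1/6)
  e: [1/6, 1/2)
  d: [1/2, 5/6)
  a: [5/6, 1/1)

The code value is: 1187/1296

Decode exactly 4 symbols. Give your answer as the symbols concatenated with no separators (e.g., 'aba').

Answer: aeaa

Derivation:
Step 1: interval [0/1, 1/1), width = 1/1 - 0/1 = 1/1
  'b': [0/1 + 1/1*0/1, 0/1 + 1/1*1/6) = [0/1, 1/6)
  'e': [0/1 + 1/1*1/6, 0/1 + 1/1*1/2) = [1/6, 1/2)
  'd': [0/1 + 1/1*1/2, 0/1 + 1/1*5/6) = [1/2, 5/6)
  'a': [0/1 + 1/1*5/6, 0/1 + 1/1*1/1) = [5/6, 1/1) <- contains code 1187/1296
  emit 'a', narrow to [5/6, 1/1)
Step 2: interval [5/6, 1/1), width = 1/1 - 5/6 = 1/6
  'b': [5/6 + 1/6*0/1, 5/6 + 1/6*1/6) = [5/6, 31/36)
  'e': [5/6 + 1/6*1/6, 5/6 + 1/6*1/2) = [31/36, 11/12) <- contains code 1187/1296
  'd': [5/6 + 1/6*1/2, 5/6 + 1/6*5/6) = [11/12, 35/36)
  'a': [5/6 + 1/6*5/6, 5/6 + 1/6*1/1) = [35/36, 1/1)
  emit 'e', narrow to [31/36, 11/12)
Step 3: interval [31/36, 11/12), width = 11/12 - 31/36 = 1/18
  'b': [31/36 + 1/18*0/1, 31/36 + 1/18*1/6) = [31/36, 47/54)
  'e': [31/36 + 1/18*1/6, 31/36 + 1/18*1/2) = [47/54, 8/9)
  'd': [31/36 + 1/18*1/2, 31/36 + 1/18*5/6) = [8/9, 49/54)
  'a': [31/36 + 1/18*5/6, 31/36 + 1/18*1/1) = [49/54, 11/12) <- contains code 1187/1296
  emit 'a', narrow to [49/54, 11/12)
Step 4: interval [49/54, 11/12), width = 11/12 - 49/54 = 1/108
  'b': [49/54 + 1/108*0/1, 49/54 + 1/108*1/6) = [49/54, 589/648)
  'e': [49/54 + 1/108*1/6, 49/54 + 1/108*1/2) = [589/648, 197/216)
  'd': [49/54 + 1/108*1/2, 49/54 + 1/108*5/6) = [197/216, 593/648)
  'a': [49/54 + 1/108*5/6, 49/54 + 1/108*1/1) = [593/648, 11/12) <- contains code 1187/1296
  emit 'a', narrow to [593/648, 11/12)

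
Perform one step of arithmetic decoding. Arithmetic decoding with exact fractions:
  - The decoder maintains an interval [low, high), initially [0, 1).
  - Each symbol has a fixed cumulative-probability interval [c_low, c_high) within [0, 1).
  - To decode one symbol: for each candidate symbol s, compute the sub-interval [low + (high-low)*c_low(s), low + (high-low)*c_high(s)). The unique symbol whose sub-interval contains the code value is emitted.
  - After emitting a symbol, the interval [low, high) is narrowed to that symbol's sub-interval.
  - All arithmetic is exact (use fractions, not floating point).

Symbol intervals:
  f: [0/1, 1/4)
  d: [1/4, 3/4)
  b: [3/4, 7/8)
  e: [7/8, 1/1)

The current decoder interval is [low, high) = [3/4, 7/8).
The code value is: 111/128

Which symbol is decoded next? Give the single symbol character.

Answer: e

Derivation:
Interval width = high − low = 7/8 − 3/4 = 1/8
Scaled code = (code − low) / width = (111/128 − 3/4) / 1/8 = 15/16
  f: [0/1, 1/4) 
  d: [1/4, 3/4) 
  b: [3/4, 7/8) 
  e: [7/8, 1/1) ← scaled code falls here ✓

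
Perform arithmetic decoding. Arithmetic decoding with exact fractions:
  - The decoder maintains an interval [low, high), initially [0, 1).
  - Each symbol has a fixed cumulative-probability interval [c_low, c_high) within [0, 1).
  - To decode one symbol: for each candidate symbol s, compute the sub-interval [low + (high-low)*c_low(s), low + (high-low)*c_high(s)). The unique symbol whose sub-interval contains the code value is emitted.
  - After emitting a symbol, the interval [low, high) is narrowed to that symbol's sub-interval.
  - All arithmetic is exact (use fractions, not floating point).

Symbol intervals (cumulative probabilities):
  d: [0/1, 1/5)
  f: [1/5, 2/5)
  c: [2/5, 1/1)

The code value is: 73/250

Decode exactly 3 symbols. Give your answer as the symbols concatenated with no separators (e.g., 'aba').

Answer: fcd

Derivation:
Step 1: interval [0/1, 1/1), width = 1/1 - 0/1 = 1/1
  'd': [0/1 + 1/1*0/1, 0/1 + 1/1*1/5) = [0/1, 1/5)
  'f': [0/1 + 1/1*1/5, 0/1 + 1/1*2/5) = [1/5, 2/5) <- contains code 73/250
  'c': [0/1 + 1/1*2/5, 0/1 + 1/1*1/1) = [2/5, 1/1)
  emit 'f', narrow to [1/5, 2/5)
Step 2: interval [1/5, 2/5), width = 2/5 - 1/5 = 1/5
  'd': [1/5 + 1/5*0/1, 1/5 + 1/5*1/5) = [1/5, 6/25)
  'f': [1/5 + 1/5*1/5, 1/5 + 1/5*2/5) = [6/25, 7/25)
  'c': [1/5 + 1/5*2/5, 1/5 + 1/5*1/1) = [7/25, 2/5) <- contains code 73/250
  emit 'c', narrow to [7/25, 2/5)
Step 3: interval [7/25, 2/5), width = 2/5 - 7/25 = 3/25
  'd': [7/25 + 3/25*0/1, 7/25 + 3/25*1/5) = [7/25, 38/125) <- contains code 73/250
  'f': [7/25 + 3/25*1/5, 7/25 + 3/25*2/5) = [38/125, 41/125)
  'c': [7/25 + 3/25*2/5, 7/25 + 3/25*1/1) = [41/125, 2/5)
  emit 'd', narrow to [7/25, 38/125)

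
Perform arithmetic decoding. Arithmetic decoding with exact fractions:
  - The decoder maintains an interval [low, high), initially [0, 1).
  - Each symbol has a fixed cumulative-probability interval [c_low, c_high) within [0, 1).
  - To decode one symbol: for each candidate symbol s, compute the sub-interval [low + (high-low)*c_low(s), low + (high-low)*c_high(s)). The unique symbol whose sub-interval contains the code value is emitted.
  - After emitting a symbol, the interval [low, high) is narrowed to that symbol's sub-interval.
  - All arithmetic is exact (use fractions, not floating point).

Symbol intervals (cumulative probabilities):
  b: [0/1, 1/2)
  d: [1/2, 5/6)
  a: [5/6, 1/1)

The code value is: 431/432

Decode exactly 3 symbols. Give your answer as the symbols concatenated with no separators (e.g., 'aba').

Answer: aaa

Derivation:
Step 1: interval [0/1, 1/1), width = 1/1 - 0/1 = 1/1
  'b': [0/1 + 1/1*0/1, 0/1 + 1/1*1/2) = [0/1, 1/2)
  'd': [0/1 + 1/1*1/2, 0/1 + 1/1*5/6) = [1/2, 5/6)
  'a': [0/1 + 1/1*5/6, 0/1 + 1/1*1/1) = [5/6, 1/1) <- contains code 431/432
  emit 'a', narrow to [5/6, 1/1)
Step 2: interval [5/6, 1/1), width = 1/1 - 5/6 = 1/6
  'b': [5/6 + 1/6*0/1, 5/6 + 1/6*1/2) = [5/6, 11/12)
  'd': [5/6 + 1/6*1/2, 5/6 + 1/6*5/6) = [11/12, 35/36)
  'a': [5/6 + 1/6*5/6, 5/6 + 1/6*1/1) = [35/36, 1/1) <- contains code 431/432
  emit 'a', narrow to [35/36, 1/1)
Step 3: interval [35/36, 1/1), width = 1/1 - 35/36 = 1/36
  'b': [35/36 + 1/36*0/1, 35/36 + 1/36*1/2) = [35/36, 71/72)
  'd': [35/36 + 1/36*1/2, 35/36 + 1/36*5/6) = [71/72, 215/216)
  'a': [35/36 + 1/36*5/6, 35/36 + 1/36*1/1) = [215/216, 1/1) <- contains code 431/432
  emit 'a', narrow to [215/216, 1/1)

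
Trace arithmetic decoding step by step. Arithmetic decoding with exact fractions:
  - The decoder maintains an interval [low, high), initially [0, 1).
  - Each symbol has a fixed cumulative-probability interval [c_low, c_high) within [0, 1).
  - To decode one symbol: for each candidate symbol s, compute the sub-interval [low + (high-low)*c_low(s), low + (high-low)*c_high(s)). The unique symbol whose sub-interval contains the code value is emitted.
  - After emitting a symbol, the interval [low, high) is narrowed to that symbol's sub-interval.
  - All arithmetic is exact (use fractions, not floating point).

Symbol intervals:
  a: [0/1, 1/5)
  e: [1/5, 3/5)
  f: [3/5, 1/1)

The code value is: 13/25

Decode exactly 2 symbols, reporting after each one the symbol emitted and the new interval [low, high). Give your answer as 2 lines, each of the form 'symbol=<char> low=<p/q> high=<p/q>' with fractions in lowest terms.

Step 1: interval [0/1, 1/1), width = 1/1 - 0/1 = 1/1
  'a': [0/1 + 1/1*0/1, 0/1 + 1/1*1/5) = [0/1, 1/5)
  'e': [0/1 + 1/1*1/5, 0/1 + 1/1*3/5) = [1/5, 3/5) <- contains code 13/25
  'f': [0/1 + 1/1*3/5, 0/1 + 1/1*1/1) = [3/5, 1/1)
  emit 'e', narrow to [1/5, 3/5)
Step 2: interval [1/5, 3/5), width = 3/5 - 1/5 = 2/5
  'a': [1/5 + 2/5*0/1, 1/5 + 2/5*1/5) = [1/5, 7/25)
  'e': [1/5 + 2/5*1/5, 1/5 + 2/5*3/5) = [7/25, 11/25)
  'f': [1/5 + 2/5*3/5, 1/5 + 2/5*1/1) = [11/25, 3/5) <- contains code 13/25
  emit 'f', narrow to [11/25, 3/5)

Answer: symbol=e low=1/5 high=3/5
symbol=f low=11/25 high=3/5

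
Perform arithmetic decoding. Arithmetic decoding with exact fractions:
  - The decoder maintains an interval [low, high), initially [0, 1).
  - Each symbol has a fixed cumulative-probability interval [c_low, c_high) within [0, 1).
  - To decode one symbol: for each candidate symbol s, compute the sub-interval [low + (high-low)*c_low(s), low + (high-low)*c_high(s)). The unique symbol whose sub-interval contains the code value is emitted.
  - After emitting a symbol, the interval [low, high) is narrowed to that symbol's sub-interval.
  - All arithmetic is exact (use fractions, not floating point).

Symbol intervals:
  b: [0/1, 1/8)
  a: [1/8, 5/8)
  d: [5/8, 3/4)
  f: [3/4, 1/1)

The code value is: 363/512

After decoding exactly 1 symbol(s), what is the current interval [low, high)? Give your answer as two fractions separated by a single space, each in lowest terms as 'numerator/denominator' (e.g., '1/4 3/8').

Step 1: interval [0/1, 1/1), width = 1/1 - 0/1 = 1/1
  'b': [0/1 + 1/1*0/1, 0/1 + 1/1*1/8) = [0/1, 1/8)
  'a': [0/1 + 1/1*1/8, 0/1 + 1/1*5/8) = [1/8, 5/8)
  'd': [0/1 + 1/1*5/8, 0/1 + 1/1*3/4) = [5/8, 3/4) <- contains code 363/512
  'f': [0/1 + 1/1*3/4, 0/1 + 1/1*1/1) = [3/4, 1/1)
  emit 'd', narrow to [5/8, 3/4)

Answer: 5/8 3/4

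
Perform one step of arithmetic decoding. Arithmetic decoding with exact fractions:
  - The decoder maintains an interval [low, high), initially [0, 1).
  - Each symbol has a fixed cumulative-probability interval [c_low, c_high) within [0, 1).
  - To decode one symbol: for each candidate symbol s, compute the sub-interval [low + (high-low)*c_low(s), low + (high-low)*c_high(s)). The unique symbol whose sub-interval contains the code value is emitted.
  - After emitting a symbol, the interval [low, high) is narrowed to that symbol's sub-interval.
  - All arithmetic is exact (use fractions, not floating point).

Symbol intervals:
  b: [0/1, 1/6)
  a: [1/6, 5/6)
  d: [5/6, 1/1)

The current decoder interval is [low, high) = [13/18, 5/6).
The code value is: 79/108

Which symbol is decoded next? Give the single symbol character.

Answer: b

Derivation:
Interval width = high − low = 5/6 − 13/18 = 1/9
Scaled code = (code − low) / width = (79/108 − 13/18) / 1/9 = 1/12
  b: [0/1, 1/6) ← scaled code falls here ✓
  a: [1/6, 5/6) 
  d: [5/6, 1/1) 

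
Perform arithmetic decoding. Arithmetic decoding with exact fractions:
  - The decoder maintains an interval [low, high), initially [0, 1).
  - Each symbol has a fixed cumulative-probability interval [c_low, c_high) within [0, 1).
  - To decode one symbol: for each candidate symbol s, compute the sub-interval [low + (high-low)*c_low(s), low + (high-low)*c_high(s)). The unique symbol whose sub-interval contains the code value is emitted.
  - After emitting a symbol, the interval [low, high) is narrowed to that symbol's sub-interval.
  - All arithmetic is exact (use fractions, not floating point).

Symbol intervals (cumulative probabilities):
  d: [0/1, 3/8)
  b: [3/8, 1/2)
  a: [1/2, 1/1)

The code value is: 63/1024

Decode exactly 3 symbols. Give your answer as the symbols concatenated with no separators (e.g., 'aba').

Answer: ddb

Derivation:
Step 1: interval [0/1, 1/1), width = 1/1 - 0/1 = 1/1
  'd': [0/1 + 1/1*0/1, 0/1 + 1/1*3/8) = [0/1, 3/8) <- contains code 63/1024
  'b': [0/1 + 1/1*3/8, 0/1 + 1/1*1/2) = [3/8, 1/2)
  'a': [0/1 + 1/1*1/2, 0/1 + 1/1*1/1) = [1/2, 1/1)
  emit 'd', narrow to [0/1, 3/8)
Step 2: interval [0/1, 3/8), width = 3/8 - 0/1 = 3/8
  'd': [0/1 + 3/8*0/1, 0/1 + 3/8*3/8) = [0/1, 9/64) <- contains code 63/1024
  'b': [0/1 + 3/8*3/8, 0/1 + 3/8*1/2) = [9/64, 3/16)
  'a': [0/1 + 3/8*1/2, 0/1 + 3/8*1/1) = [3/16, 3/8)
  emit 'd', narrow to [0/1, 9/64)
Step 3: interval [0/1, 9/64), width = 9/64 - 0/1 = 9/64
  'd': [0/1 + 9/64*0/1, 0/1 + 9/64*3/8) = [0/1, 27/512)
  'b': [0/1 + 9/64*3/8, 0/1 + 9/64*1/2) = [27/512, 9/128) <- contains code 63/1024
  'a': [0/1 + 9/64*1/2, 0/1 + 9/64*1/1) = [9/128, 9/64)
  emit 'b', narrow to [27/512, 9/128)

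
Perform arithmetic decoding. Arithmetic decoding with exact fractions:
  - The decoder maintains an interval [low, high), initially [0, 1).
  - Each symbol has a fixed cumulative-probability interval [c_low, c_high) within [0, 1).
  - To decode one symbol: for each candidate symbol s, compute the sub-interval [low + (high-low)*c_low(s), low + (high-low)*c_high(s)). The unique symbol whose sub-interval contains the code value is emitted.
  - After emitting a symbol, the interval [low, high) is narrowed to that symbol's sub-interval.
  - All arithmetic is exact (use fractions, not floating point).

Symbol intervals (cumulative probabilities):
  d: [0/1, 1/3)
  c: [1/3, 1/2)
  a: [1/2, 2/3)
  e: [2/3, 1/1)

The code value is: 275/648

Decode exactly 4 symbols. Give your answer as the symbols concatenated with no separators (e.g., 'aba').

Step 1: interval [0/1, 1/1), width = 1/1 - 0/1 = 1/1
  'd': [0/1 + 1/1*0/1, 0/1 + 1/1*1/3) = [0/1, 1/3)
  'c': [0/1 + 1/1*1/3, 0/1 + 1/1*1/2) = [1/3, 1/2) <- contains code 275/648
  'a': [0/1 + 1/1*1/2, 0/1 + 1/1*2/3) = [1/2, 2/3)
  'e': [0/1 + 1/1*2/3, 0/1 + 1/1*1/1) = [2/3, 1/1)
  emit 'c', narrow to [1/3, 1/2)
Step 2: interval [1/3, 1/2), width = 1/2 - 1/3 = 1/6
  'd': [1/3 + 1/6*0/1, 1/3 + 1/6*1/3) = [1/3, 7/18)
  'c': [1/3 + 1/6*1/3, 1/3 + 1/6*1/2) = [7/18, 5/12)
  'a': [1/3 + 1/6*1/2, 1/3 + 1/6*2/3) = [5/12, 4/9) <- contains code 275/648
  'e': [1/3 + 1/6*2/3, 1/3 + 1/6*1/1) = [4/9, 1/2)
  emit 'a', narrow to [5/12, 4/9)
Step 3: interval [5/12, 4/9), width = 4/9 - 5/12 = 1/36
  'd': [5/12 + 1/36*0/1, 5/12 + 1/36*1/3) = [5/12, 23/54) <- contains code 275/648
  'c': [5/12 + 1/36*1/3, 5/12 + 1/36*1/2) = [23/54, 31/72)
  'a': [5/12 + 1/36*1/2, 5/12 + 1/36*2/3) = [31/72, 47/108)
  'e': [5/12 + 1/36*2/3, 5/12 + 1/36*1/1) = [47/108, 4/9)
  emit 'd', narrow to [5/12, 23/54)
Step 4: interval [5/12, 23/54), width = 23/54 - 5/12 = 1/108
  'd': [5/12 + 1/108*0/1, 5/12 + 1/108*1/3) = [5/12, 34/81)
  'c': [5/12 + 1/108*1/3, 5/12 + 1/108*1/2) = [34/81, 91/216)
  'a': [5/12 + 1/108*1/2, 5/12 + 1/108*2/3) = [91/216, 137/324)
  'e': [5/12 + 1/108*2/3, 5/12 + 1/108*1/1) = [137/324, 23/54) <- contains code 275/648
  emit 'e', narrow to [137/324, 23/54)

Answer: cade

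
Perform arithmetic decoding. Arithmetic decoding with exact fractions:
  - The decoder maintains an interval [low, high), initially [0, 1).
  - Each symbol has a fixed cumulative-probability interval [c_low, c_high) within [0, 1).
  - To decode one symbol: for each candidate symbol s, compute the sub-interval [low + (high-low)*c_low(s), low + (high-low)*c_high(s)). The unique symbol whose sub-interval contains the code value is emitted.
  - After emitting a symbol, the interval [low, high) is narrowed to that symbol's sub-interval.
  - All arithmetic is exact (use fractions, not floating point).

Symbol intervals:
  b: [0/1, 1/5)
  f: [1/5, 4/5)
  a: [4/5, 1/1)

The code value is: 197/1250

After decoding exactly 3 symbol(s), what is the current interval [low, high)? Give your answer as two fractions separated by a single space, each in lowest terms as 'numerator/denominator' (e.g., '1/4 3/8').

Step 1: interval [0/1, 1/1), width = 1/1 - 0/1 = 1/1
  'b': [0/1 + 1/1*0/1, 0/1 + 1/1*1/5) = [0/1, 1/5) <- contains code 197/1250
  'f': [0/1 + 1/1*1/5, 0/1 + 1/1*4/5) = [1/5, 4/5)
  'a': [0/1 + 1/1*4/5, 0/1 + 1/1*1/1) = [4/5, 1/1)
  emit 'b', narrow to [0/1, 1/5)
Step 2: interval [0/1, 1/5), width = 1/5 - 0/1 = 1/5
  'b': [0/1 + 1/5*0/1, 0/1 + 1/5*1/5) = [0/1, 1/25)
  'f': [0/1 + 1/5*1/5, 0/1 + 1/5*4/5) = [1/25, 4/25) <- contains code 197/1250
  'a': [0/1 + 1/5*4/5, 0/1 + 1/5*1/1) = [4/25, 1/5)
  emit 'f', narrow to [1/25, 4/25)
Step 3: interval [1/25, 4/25), width = 4/25 - 1/25 = 3/25
  'b': [1/25 + 3/25*0/1, 1/25 + 3/25*1/5) = [1/25, 8/125)
  'f': [1/25 + 3/25*1/5, 1/25 + 3/25*4/5) = [8/125, 17/125)
  'a': [1/25 + 3/25*4/5, 1/25 + 3/25*1/1) = [17/125, 4/25) <- contains code 197/1250
  emit 'a', narrow to [17/125, 4/25)

Answer: 17/125 4/25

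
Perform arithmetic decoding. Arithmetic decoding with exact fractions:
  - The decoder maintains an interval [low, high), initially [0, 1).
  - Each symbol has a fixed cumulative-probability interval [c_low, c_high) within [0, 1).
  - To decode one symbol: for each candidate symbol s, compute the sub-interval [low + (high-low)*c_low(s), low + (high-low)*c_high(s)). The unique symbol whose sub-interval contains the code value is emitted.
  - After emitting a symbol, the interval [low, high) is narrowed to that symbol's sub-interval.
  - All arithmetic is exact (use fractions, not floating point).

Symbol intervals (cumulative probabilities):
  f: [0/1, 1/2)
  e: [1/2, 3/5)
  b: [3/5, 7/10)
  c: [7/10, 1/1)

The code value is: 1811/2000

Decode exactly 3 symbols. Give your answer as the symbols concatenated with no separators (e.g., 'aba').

Step 1: interval [0/1, 1/1), width = 1/1 - 0/1 = 1/1
  'f': [0/1 + 1/1*0/1, 0/1 + 1/1*1/2) = [0/1, 1/2)
  'e': [0/1 + 1/1*1/2, 0/1 + 1/1*3/5) = [1/2, 3/5)
  'b': [0/1 + 1/1*3/5, 0/1 + 1/1*7/10) = [3/5, 7/10)
  'c': [0/1 + 1/1*7/10, 0/1 + 1/1*1/1) = [7/10, 1/1) <- contains code 1811/2000
  emit 'c', narrow to [7/10, 1/1)
Step 2: interval [7/10, 1/1), width = 1/1 - 7/10 = 3/10
  'f': [7/10 + 3/10*0/1, 7/10 + 3/10*1/2) = [7/10, 17/20)
  'e': [7/10 + 3/10*1/2, 7/10 + 3/10*3/5) = [17/20, 22/25)
  'b': [7/10 + 3/10*3/5, 7/10 + 3/10*7/10) = [22/25, 91/100) <- contains code 1811/2000
  'c': [7/10 + 3/10*7/10, 7/10 + 3/10*1/1) = [91/100, 1/1)
  emit 'b', narrow to [22/25, 91/100)
Step 3: interval [22/25, 91/100), width = 91/100 - 22/25 = 3/100
  'f': [22/25 + 3/100*0/1, 22/25 + 3/100*1/2) = [22/25, 179/200)
  'e': [22/25 + 3/100*1/2, 22/25 + 3/100*3/5) = [179/200, 449/500)
  'b': [22/25 + 3/100*3/5, 22/25 + 3/100*7/10) = [449/500, 901/1000)
  'c': [22/25 + 3/100*7/10, 22/25 + 3/100*1/1) = [901/1000, 91/100) <- contains code 1811/2000
  emit 'c', narrow to [901/1000, 91/100)

Answer: cbc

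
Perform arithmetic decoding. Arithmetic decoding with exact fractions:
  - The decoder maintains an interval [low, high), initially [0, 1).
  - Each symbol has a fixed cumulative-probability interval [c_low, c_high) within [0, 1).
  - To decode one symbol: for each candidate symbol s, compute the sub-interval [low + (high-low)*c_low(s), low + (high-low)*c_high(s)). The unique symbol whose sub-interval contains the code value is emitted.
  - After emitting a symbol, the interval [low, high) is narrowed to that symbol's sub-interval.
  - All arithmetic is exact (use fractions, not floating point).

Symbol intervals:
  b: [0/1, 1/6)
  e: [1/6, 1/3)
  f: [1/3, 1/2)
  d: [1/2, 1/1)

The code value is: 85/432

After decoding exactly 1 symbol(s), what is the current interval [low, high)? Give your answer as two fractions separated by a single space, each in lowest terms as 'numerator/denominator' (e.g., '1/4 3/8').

Answer: 1/6 1/3

Derivation:
Step 1: interval [0/1, 1/1), width = 1/1 - 0/1 = 1/1
  'b': [0/1 + 1/1*0/1, 0/1 + 1/1*1/6) = [0/1, 1/6)
  'e': [0/1 + 1/1*1/6, 0/1 + 1/1*1/3) = [1/6, 1/3) <- contains code 85/432
  'f': [0/1 + 1/1*1/3, 0/1 + 1/1*1/2) = [1/3, 1/2)
  'd': [0/1 + 1/1*1/2, 0/1 + 1/1*1/1) = [1/2, 1/1)
  emit 'e', narrow to [1/6, 1/3)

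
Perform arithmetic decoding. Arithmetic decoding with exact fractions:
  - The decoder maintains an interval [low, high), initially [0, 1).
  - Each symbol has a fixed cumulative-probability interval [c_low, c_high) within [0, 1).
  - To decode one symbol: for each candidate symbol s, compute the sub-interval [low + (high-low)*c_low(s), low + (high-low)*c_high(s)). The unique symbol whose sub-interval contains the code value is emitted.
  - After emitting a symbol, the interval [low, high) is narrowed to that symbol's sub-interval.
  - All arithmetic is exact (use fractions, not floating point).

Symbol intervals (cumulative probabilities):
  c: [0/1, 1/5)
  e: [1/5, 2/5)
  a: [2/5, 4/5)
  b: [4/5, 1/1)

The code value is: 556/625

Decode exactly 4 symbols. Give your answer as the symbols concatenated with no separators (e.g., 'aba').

Answer: baca

Derivation:
Step 1: interval [0/1, 1/1), width = 1/1 - 0/1 = 1/1
  'c': [0/1 + 1/1*0/1, 0/1 + 1/1*1/5) = [0/1, 1/5)
  'e': [0/1 + 1/1*1/5, 0/1 + 1/1*2/5) = [1/5, 2/5)
  'a': [0/1 + 1/1*2/5, 0/1 + 1/1*4/5) = [2/5, 4/5)
  'b': [0/1 + 1/1*4/5, 0/1 + 1/1*1/1) = [4/5, 1/1) <- contains code 556/625
  emit 'b', narrow to [4/5, 1/1)
Step 2: interval [4/5, 1/1), width = 1/1 - 4/5 = 1/5
  'c': [4/5 + 1/5*0/1, 4/5 + 1/5*1/5) = [4/5, 21/25)
  'e': [4/5 + 1/5*1/5, 4/5 + 1/5*2/5) = [21/25, 22/25)
  'a': [4/5 + 1/5*2/5, 4/5 + 1/5*4/5) = [22/25, 24/25) <- contains code 556/625
  'b': [4/5 + 1/5*4/5, 4/5 + 1/5*1/1) = [24/25, 1/1)
  emit 'a', narrow to [22/25, 24/25)
Step 3: interval [22/25, 24/25), width = 24/25 - 22/25 = 2/25
  'c': [22/25 + 2/25*0/1, 22/25 + 2/25*1/5) = [22/25, 112/125) <- contains code 556/625
  'e': [22/25 + 2/25*1/5, 22/25 + 2/25*2/5) = [112/125, 114/125)
  'a': [22/25 + 2/25*2/5, 22/25 + 2/25*4/5) = [114/125, 118/125)
  'b': [22/25 + 2/25*4/5, 22/25 + 2/25*1/1) = [118/125, 24/25)
  emit 'c', narrow to [22/25, 112/125)
Step 4: interval [22/25, 112/125), width = 112/125 - 22/25 = 2/125
  'c': [22/25 + 2/125*0/1, 22/25 + 2/125*1/5) = [22/25, 552/625)
  'e': [22/25 + 2/125*1/5, 22/25 + 2/125*2/5) = [552/625, 554/625)
  'a': [22/25 + 2/125*2/5, 22/25 + 2/125*4/5) = [554/625, 558/625) <- contains code 556/625
  'b': [22/25 + 2/125*4/5, 22/25 + 2/125*1/1) = [558/625, 112/125)
  emit 'a', narrow to [554/625, 558/625)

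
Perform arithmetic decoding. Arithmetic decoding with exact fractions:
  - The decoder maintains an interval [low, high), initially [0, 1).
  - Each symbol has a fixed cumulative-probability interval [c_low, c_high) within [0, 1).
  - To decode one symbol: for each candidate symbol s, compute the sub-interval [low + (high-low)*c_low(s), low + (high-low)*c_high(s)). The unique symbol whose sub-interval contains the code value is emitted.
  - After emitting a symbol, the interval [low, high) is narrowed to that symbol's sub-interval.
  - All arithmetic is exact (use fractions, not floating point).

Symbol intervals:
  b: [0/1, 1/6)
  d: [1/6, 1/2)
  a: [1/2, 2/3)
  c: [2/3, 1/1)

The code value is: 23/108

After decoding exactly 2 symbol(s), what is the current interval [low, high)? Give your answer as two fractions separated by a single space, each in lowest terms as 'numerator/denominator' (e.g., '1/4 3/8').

Answer: 1/6 2/9

Derivation:
Step 1: interval [0/1, 1/1), width = 1/1 - 0/1 = 1/1
  'b': [0/1 + 1/1*0/1, 0/1 + 1/1*1/6) = [0/1, 1/6)
  'd': [0/1 + 1/1*1/6, 0/1 + 1/1*1/2) = [1/6, 1/2) <- contains code 23/108
  'a': [0/1 + 1/1*1/2, 0/1 + 1/1*2/3) = [1/2, 2/3)
  'c': [0/1 + 1/1*2/3, 0/1 + 1/1*1/1) = [2/3, 1/1)
  emit 'd', narrow to [1/6, 1/2)
Step 2: interval [1/6, 1/2), width = 1/2 - 1/6 = 1/3
  'b': [1/6 + 1/3*0/1, 1/6 + 1/3*1/6) = [1/6, 2/9) <- contains code 23/108
  'd': [1/6 + 1/3*1/6, 1/6 + 1/3*1/2) = [2/9, 1/3)
  'a': [1/6 + 1/3*1/2, 1/6 + 1/3*2/3) = [1/3, 7/18)
  'c': [1/6 + 1/3*2/3, 1/6 + 1/3*1/1) = [7/18, 1/2)
  emit 'b', narrow to [1/6, 2/9)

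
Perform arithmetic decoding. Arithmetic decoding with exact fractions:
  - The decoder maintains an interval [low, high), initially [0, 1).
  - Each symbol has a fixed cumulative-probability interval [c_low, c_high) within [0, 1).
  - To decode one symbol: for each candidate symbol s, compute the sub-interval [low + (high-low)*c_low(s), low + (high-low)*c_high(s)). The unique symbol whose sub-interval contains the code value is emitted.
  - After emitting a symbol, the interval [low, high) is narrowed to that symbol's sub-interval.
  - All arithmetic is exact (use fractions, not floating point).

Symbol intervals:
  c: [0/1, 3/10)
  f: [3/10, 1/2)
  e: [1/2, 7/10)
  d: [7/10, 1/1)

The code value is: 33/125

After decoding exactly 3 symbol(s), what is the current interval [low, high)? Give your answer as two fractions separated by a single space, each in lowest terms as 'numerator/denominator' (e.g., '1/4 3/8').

Step 1: interval [0/1, 1/1), width = 1/1 - 0/1 = 1/1
  'c': [0/1 + 1/1*0/1, 0/1 + 1/1*3/10) = [0/1, 3/10) <- contains code 33/125
  'f': [0/1 + 1/1*3/10, 0/1 + 1/1*1/2) = [3/10, 1/2)
  'e': [0/1 + 1/1*1/2, 0/1 + 1/1*7/10) = [1/2, 7/10)
  'd': [0/1 + 1/1*7/10, 0/1 + 1/1*1/1) = [7/10, 1/1)
  emit 'c', narrow to [0/1, 3/10)
Step 2: interval [0/1, 3/10), width = 3/10 - 0/1 = 3/10
  'c': [0/1 + 3/10*0/1, 0/1 + 3/10*3/10) = [0/1, 9/100)
  'f': [0/1 + 3/10*3/10, 0/1 + 3/10*1/2) = [9/100, 3/20)
  'e': [0/1 + 3/10*1/2, 0/1 + 3/10*7/10) = [3/20, 21/100)
  'd': [0/1 + 3/10*7/10, 0/1 + 3/10*1/1) = [21/100, 3/10) <- contains code 33/125
  emit 'd', narrow to [21/100, 3/10)
Step 3: interval [21/100, 3/10), width = 3/10 - 21/100 = 9/100
  'c': [21/100 + 9/100*0/1, 21/100 + 9/100*3/10) = [21/100, 237/1000)
  'f': [21/100 + 9/100*3/10, 21/100 + 9/100*1/2) = [237/1000, 51/200)
  'e': [21/100 + 9/100*1/2, 21/100 + 9/100*7/10) = [51/200, 273/1000) <- contains code 33/125
  'd': [21/100 + 9/100*7/10, 21/100 + 9/100*1/1) = [273/1000, 3/10)
  emit 'e', narrow to [51/200, 273/1000)

Answer: 51/200 273/1000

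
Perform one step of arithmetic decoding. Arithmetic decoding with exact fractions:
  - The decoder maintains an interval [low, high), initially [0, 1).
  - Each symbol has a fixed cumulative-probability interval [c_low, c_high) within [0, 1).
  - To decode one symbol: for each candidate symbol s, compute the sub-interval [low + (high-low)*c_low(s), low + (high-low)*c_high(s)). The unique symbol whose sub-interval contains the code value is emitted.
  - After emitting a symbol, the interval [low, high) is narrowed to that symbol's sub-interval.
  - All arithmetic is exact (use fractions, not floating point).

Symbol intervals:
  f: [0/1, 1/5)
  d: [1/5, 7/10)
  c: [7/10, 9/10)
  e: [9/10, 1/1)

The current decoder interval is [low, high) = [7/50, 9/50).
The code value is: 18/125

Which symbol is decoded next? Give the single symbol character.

Interval width = high − low = 9/50 − 7/50 = 1/25
Scaled code = (code − low) / width = (18/125 − 7/50) / 1/25 = 1/10
  f: [0/1, 1/5) ← scaled code falls here ✓
  d: [1/5, 7/10) 
  c: [7/10, 9/10) 
  e: [9/10, 1/1) 

Answer: f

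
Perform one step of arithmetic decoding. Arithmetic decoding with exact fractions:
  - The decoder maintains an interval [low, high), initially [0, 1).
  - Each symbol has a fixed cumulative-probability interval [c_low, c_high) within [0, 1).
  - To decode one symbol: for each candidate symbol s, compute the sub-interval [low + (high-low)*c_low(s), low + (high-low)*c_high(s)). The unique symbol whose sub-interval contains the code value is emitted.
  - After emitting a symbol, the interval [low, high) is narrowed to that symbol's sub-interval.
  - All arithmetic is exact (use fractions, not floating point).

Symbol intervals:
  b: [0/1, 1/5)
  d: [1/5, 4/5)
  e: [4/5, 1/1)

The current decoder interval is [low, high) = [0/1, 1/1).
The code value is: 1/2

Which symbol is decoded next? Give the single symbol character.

Interval width = high − low = 1/1 − 0/1 = 1/1
Scaled code = (code − low) / width = (1/2 − 0/1) / 1/1 = 1/2
  b: [0/1, 1/5) 
  d: [1/5, 4/5) ← scaled code falls here ✓
  e: [4/5, 1/1) 

Answer: d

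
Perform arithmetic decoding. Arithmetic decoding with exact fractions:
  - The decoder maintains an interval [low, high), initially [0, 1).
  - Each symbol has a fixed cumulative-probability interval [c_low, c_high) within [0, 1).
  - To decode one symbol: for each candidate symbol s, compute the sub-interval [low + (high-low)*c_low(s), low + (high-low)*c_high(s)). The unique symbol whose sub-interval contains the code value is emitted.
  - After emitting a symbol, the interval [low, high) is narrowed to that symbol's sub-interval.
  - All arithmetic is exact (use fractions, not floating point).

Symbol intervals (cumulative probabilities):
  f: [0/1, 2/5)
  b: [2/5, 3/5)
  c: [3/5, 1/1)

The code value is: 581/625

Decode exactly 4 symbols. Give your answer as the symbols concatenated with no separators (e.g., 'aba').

Answer: ccbc

Derivation:
Step 1: interval [0/1, 1/1), width = 1/1 - 0/1 = 1/1
  'f': [0/1 + 1/1*0/1, 0/1 + 1/1*2/5) = [0/1, 2/5)
  'b': [0/1 + 1/1*2/5, 0/1 + 1/1*3/5) = [2/5, 3/5)
  'c': [0/1 + 1/1*3/5, 0/1 + 1/1*1/1) = [3/5, 1/1) <- contains code 581/625
  emit 'c', narrow to [3/5, 1/1)
Step 2: interval [3/5, 1/1), width = 1/1 - 3/5 = 2/5
  'f': [3/5 + 2/5*0/1, 3/5 + 2/5*2/5) = [3/5, 19/25)
  'b': [3/5 + 2/5*2/5, 3/5 + 2/5*3/5) = [19/25, 21/25)
  'c': [3/5 + 2/5*3/5, 3/5 + 2/5*1/1) = [21/25, 1/1) <- contains code 581/625
  emit 'c', narrow to [21/25, 1/1)
Step 3: interval [21/25, 1/1), width = 1/1 - 21/25 = 4/25
  'f': [21/25 + 4/25*0/1, 21/25 + 4/25*2/5) = [21/25, 113/125)
  'b': [21/25 + 4/25*2/5, 21/25 + 4/25*3/5) = [113/125, 117/125) <- contains code 581/625
  'c': [21/25 + 4/25*3/5, 21/25 + 4/25*1/1) = [117/125, 1/1)
  emit 'b', narrow to [113/125, 117/125)
Step 4: interval [113/125, 117/125), width = 117/125 - 113/125 = 4/125
  'f': [113/125 + 4/125*0/1, 113/125 + 4/125*2/5) = [113/125, 573/625)
  'b': [113/125 + 4/125*2/5, 113/125 + 4/125*3/5) = [573/625, 577/625)
  'c': [113/125 + 4/125*3/5, 113/125 + 4/125*1/1) = [577/625, 117/125) <- contains code 581/625
  emit 'c', narrow to [577/625, 117/125)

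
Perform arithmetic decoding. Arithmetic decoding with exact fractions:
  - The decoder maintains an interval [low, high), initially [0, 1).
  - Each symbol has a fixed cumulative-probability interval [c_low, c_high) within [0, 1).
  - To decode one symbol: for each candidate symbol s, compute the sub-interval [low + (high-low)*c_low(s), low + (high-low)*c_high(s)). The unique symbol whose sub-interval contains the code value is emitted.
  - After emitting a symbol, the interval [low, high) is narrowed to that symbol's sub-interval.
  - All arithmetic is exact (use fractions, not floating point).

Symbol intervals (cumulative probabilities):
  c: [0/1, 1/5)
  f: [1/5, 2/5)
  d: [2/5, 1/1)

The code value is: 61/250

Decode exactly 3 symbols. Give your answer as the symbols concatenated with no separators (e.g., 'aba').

Step 1: interval [0/1, 1/1), width = 1/1 - 0/1 = 1/1
  'c': [0/1 + 1/1*0/1, 0/1 + 1/1*1/5) = [0/1, 1/5)
  'f': [0/1 + 1/1*1/5, 0/1 + 1/1*2/5) = [1/5, 2/5) <- contains code 61/250
  'd': [0/1 + 1/1*2/5, 0/1 + 1/1*1/1) = [2/5, 1/1)
  emit 'f', narrow to [1/5, 2/5)
Step 2: interval [1/5, 2/5), width = 2/5 - 1/5 = 1/5
  'c': [1/5 + 1/5*0/1, 1/5 + 1/5*1/5) = [1/5, 6/25)
  'f': [1/5 + 1/5*1/5, 1/5 + 1/5*2/5) = [6/25, 7/25) <- contains code 61/250
  'd': [1/5 + 1/5*2/5, 1/5 + 1/5*1/1) = [7/25, 2/5)
  emit 'f', narrow to [6/25, 7/25)
Step 3: interval [6/25, 7/25), width = 7/25 - 6/25 = 1/25
  'c': [6/25 + 1/25*0/1, 6/25 + 1/25*1/5) = [6/25, 31/125) <- contains code 61/250
  'f': [6/25 + 1/25*1/5, 6/25 + 1/25*2/5) = [31/125, 32/125)
  'd': [6/25 + 1/25*2/5, 6/25 + 1/25*1/1) = [32/125, 7/25)
  emit 'c', narrow to [6/25, 31/125)

Answer: ffc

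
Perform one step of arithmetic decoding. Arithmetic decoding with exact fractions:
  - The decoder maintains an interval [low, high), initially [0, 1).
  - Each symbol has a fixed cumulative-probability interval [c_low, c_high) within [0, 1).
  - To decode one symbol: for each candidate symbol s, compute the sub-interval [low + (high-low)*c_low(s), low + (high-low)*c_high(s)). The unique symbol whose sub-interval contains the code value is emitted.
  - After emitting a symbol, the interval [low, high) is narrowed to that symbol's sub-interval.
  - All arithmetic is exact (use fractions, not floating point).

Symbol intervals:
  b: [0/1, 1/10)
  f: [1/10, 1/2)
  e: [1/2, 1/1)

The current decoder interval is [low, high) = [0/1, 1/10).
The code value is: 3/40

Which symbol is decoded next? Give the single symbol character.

Interval width = high − low = 1/10 − 0/1 = 1/10
Scaled code = (code − low) / width = (3/40 − 0/1) / 1/10 = 3/4
  b: [0/1, 1/10) 
  f: [1/10, 1/2) 
  e: [1/2, 1/1) ← scaled code falls here ✓

Answer: e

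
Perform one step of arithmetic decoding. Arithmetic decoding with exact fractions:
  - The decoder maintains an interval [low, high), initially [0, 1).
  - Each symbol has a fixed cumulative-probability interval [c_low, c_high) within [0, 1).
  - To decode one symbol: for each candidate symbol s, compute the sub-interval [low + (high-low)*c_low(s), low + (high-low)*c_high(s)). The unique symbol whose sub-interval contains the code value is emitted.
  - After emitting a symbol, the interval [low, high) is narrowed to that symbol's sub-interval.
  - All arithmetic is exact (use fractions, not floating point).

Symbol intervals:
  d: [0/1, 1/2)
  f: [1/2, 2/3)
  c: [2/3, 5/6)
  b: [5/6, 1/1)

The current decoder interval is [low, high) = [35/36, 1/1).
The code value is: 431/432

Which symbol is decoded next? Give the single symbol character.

Interval width = high − low = 1/1 − 35/36 = 1/36
Scaled code = (code − low) / width = (431/432 − 35/36) / 1/36 = 11/12
  d: [0/1, 1/2) 
  f: [1/2, 2/3) 
  c: [2/3, 5/6) 
  b: [5/6, 1/1) ← scaled code falls here ✓

Answer: b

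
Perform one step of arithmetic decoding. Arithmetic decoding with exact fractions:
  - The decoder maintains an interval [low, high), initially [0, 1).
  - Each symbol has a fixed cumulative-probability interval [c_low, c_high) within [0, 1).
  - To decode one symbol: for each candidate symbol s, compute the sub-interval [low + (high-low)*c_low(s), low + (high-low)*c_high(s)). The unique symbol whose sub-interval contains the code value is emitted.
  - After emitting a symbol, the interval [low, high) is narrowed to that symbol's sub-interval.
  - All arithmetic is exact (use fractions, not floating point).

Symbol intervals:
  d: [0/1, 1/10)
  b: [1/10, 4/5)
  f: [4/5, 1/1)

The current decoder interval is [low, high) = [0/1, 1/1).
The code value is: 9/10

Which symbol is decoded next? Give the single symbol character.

Answer: f

Derivation:
Interval width = high − low = 1/1 − 0/1 = 1/1
Scaled code = (code − low) / width = (9/10 − 0/1) / 1/1 = 9/10
  d: [0/1, 1/10) 
  b: [1/10, 4/5) 
  f: [4/5, 1/1) ← scaled code falls here ✓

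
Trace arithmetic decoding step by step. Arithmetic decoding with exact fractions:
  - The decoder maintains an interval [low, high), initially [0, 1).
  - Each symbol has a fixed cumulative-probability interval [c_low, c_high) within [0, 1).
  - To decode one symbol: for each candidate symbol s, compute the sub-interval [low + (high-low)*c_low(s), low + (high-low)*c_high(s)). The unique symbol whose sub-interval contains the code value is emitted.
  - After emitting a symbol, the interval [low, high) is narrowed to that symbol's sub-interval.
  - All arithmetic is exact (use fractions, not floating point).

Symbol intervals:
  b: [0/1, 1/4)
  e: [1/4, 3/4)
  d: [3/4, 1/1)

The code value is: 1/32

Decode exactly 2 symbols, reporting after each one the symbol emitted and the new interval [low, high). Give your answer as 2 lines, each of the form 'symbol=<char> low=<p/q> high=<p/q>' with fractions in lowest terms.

Answer: symbol=b low=0/1 high=1/4
symbol=b low=0/1 high=1/16

Derivation:
Step 1: interval [0/1, 1/1), width = 1/1 - 0/1 = 1/1
  'b': [0/1 + 1/1*0/1, 0/1 + 1/1*1/4) = [0/1, 1/4) <- contains code 1/32
  'e': [0/1 + 1/1*1/4, 0/1 + 1/1*3/4) = [1/4, 3/4)
  'd': [0/1 + 1/1*3/4, 0/1 + 1/1*1/1) = [3/4, 1/1)
  emit 'b', narrow to [0/1, 1/4)
Step 2: interval [0/1, 1/4), width = 1/4 - 0/1 = 1/4
  'b': [0/1 + 1/4*0/1, 0/1 + 1/4*1/4) = [0/1, 1/16) <- contains code 1/32
  'e': [0/1 + 1/4*1/4, 0/1 + 1/4*3/4) = [1/16, 3/16)
  'd': [0/1 + 1/4*3/4, 0/1 + 1/4*1/1) = [3/16, 1/4)
  emit 'b', narrow to [0/1, 1/16)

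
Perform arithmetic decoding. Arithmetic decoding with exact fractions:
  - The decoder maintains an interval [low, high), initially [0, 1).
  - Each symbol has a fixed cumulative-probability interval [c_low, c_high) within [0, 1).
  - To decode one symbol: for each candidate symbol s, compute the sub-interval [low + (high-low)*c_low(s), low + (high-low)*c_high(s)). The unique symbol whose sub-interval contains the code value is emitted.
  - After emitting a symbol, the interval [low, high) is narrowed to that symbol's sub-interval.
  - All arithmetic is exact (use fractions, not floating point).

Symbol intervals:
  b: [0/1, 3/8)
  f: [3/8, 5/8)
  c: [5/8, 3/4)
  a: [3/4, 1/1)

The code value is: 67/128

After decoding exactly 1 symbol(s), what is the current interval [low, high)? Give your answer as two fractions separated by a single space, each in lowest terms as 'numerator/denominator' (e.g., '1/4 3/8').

Step 1: interval [0/1, 1/1), width = 1/1 - 0/1 = 1/1
  'b': [0/1 + 1/1*0/1, 0/1 + 1/1*3/8) = [0/1, 3/8)
  'f': [0/1 + 1/1*3/8, 0/1 + 1/1*5/8) = [3/8, 5/8) <- contains code 67/128
  'c': [0/1 + 1/1*5/8, 0/1 + 1/1*3/4) = [5/8, 3/4)
  'a': [0/1 + 1/1*3/4, 0/1 + 1/1*1/1) = [3/4, 1/1)
  emit 'f', narrow to [3/8, 5/8)

Answer: 3/8 5/8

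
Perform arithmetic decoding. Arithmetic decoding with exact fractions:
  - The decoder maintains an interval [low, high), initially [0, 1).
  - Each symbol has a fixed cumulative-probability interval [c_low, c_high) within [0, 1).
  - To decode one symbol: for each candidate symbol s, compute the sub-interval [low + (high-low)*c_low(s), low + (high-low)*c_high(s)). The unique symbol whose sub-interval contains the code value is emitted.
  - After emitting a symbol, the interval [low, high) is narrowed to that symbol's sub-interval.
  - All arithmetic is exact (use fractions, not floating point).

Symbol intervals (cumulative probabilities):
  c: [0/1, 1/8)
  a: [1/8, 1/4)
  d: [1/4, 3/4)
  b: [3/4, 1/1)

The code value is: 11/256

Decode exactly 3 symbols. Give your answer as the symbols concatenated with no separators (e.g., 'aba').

Answer: cda

Derivation:
Step 1: interval [0/1, 1/1), width = 1/1 - 0/1 = 1/1
  'c': [0/1 + 1/1*0/1, 0/1 + 1/1*1/8) = [0/1, 1/8) <- contains code 11/256
  'a': [0/1 + 1/1*1/8, 0/1 + 1/1*1/4) = [1/8, 1/4)
  'd': [0/1 + 1/1*1/4, 0/1 + 1/1*3/4) = [1/4, 3/4)
  'b': [0/1 + 1/1*3/4, 0/1 + 1/1*1/1) = [3/4, 1/1)
  emit 'c', narrow to [0/1, 1/8)
Step 2: interval [0/1, 1/8), width = 1/8 - 0/1 = 1/8
  'c': [0/1 + 1/8*0/1, 0/1 + 1/8*1/8) = [0/1, 1/64)
  'a': [0/1 + 1/8*1/8, 0/1 + 1/8*1/4) = [1/64, 1/32)
  'd': [0/1 + 1/8*1/4, 0/1 + 1/8*3/4) = [1/32, 3/32) <- contains code 11/256
  'b': [0/1 + 1/8*3/4, 0/1 + 1/8*1/1) = [3/32, 1/8)
  emit 'd', narrow to [1/32, 3/32)
Step 3: interval [1/32, 3/32), width = 3/32 - 1/32 = 1/16
  'c': [1/32 + 1/16*0/1, 1/32 + 1/16*1/8) = [1/32, 5/128)
  'a': [1/32 + 1/16*1/8, 1/32 + 1/16*1/4) = [5/128, 3/64) <- contains code 11/256
  'd': [1/32 + 1/16*1/4, 1/32 + 1/16*3/4) = [3/64, 5/64)
  'b': [1/32 + 1/16*3/4, 1/32 + 1/16*1/1) = [5/64, 3/32)
  emit 'a', narrow to [5/128, 3/64)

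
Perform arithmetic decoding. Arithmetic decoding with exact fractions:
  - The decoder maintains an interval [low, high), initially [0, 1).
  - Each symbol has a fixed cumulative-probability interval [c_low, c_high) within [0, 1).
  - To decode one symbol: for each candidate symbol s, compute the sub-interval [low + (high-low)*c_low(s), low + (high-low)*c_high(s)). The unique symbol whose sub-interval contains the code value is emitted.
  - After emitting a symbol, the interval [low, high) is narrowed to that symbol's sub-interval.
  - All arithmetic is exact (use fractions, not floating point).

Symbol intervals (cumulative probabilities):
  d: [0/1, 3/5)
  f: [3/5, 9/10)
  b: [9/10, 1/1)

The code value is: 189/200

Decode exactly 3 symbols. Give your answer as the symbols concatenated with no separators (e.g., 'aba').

Step 1: interval [0/1, 1/1), width = 1/1 - 0/1 = 1/1
  'd': [0/1 + 1/1*0/1, 0/1 + 1/1*3/5) = [0/1, 3/5)
  'f': [0/1 + 1/1*3/5, 0/1 + 1/1*9/10) = [3/5, 9/10)
  'b': [0/1 + 1/1*9/10, 0/1 + 1/1*1/1) = [9/10, 1/1) <- contains code 189/200
  emit 'b', narrow to [9/10, 1/1)
Step 2: interval [9/10, 1/1), width = 1/1 - 9/10 = 1/10
  'd': [9/10 + 1/10*0/1, 9/10 + 1/10*3/5) = [9/10, 24/25) <- contains code 189/200
  'f': [9/10 + 1/10*3/5, 9/10 + 1/10*9/10) = [24/25, 99/100)
  'b': [9/10 + 1/10*9/10, 9/10 + 1/10*1/1) = [99/100, 1/1)
  emit 'd', narrow to [9/10, 24/25)
Step 3: interval [9/10, 24/25), width = 24/25 - 9/10 = 3/50
  'd': [9/10 + 3/50*0/1, 9/10 + 3/50*3/5) = [9/10, 117/125)
  'f': [9/10 + 3/50*3/5, 9/10 + 3/50*9/10) = [117/125, 477/500) <- contains code 189/200
  'b': [9/10 + 3/50*9/10, 9/10 + 3/50*1/1) = [477/500, 24/25)
  emit 'f', narrow to [117/125, 477/500)

Answer: bdf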